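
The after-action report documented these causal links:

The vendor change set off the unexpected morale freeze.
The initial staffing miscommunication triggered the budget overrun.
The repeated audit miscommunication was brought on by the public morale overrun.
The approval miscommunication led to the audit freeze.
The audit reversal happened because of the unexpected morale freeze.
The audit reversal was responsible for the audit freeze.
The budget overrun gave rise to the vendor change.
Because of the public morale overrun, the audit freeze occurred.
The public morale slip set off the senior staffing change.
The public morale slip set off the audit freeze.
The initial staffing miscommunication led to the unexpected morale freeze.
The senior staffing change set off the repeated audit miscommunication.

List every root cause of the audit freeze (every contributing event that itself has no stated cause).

Tracing upstream from the audit freeze: the audit freeze ← the public morale slip.
A separate upstream branch: the audit freeze ← the audit reversal ← the unexpected morale freeze ← the initial staffing miscommunication.
A separate upstream branch: the audit freeze ← the public morale overrun.
A separate upstream branch: the audit freeze ← the approval miscommunication.
Each of those chain origins has no stated cause.

the approval miscommunication, the initial staffing miscommunication, the public morale overrun, the public morale slip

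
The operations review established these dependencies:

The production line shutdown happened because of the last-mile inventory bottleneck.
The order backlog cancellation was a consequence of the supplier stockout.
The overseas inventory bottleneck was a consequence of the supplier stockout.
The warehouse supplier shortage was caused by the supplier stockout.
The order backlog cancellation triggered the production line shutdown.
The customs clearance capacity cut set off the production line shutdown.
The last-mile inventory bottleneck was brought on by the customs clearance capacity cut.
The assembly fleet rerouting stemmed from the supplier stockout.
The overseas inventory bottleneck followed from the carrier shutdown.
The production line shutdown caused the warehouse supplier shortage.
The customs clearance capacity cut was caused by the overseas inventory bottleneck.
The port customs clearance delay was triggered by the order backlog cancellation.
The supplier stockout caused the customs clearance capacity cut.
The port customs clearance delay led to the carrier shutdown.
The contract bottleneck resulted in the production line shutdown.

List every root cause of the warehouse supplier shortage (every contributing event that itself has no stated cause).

Tracing upstream from the warehouse supplier shortage: the warehouse supplier shortage ← the supplier stockout.
A separate upstream branch: the warehouse supplier shortage ← the production line shutdown ← the contract bottleneck.
Each of those chain origins has no stated cause.

the contract bottleneck, the supplier stockout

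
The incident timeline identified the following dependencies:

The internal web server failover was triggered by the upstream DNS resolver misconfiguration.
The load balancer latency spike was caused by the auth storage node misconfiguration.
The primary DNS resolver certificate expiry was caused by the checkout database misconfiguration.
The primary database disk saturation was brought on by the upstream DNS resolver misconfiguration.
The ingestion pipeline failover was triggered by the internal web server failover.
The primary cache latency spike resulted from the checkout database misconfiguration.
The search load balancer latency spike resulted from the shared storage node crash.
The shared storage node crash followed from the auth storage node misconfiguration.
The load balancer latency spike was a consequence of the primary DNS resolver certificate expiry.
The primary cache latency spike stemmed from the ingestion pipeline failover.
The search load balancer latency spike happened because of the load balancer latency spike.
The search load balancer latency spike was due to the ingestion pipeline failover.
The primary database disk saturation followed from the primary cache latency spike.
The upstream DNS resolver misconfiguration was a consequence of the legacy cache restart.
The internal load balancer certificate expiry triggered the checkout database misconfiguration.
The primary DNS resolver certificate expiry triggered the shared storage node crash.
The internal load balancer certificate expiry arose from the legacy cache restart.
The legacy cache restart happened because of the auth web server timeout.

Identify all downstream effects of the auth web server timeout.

Direct effects: the legacy cache restart.
2 steps out: the upstream DNS resolver misconfiguration, the internal load balancer certificate expiry.
3 steps out: the internal web server failover, the checkout database misconfiguration, the primary database disk saturation.
4 steps out: the ingestion pipeline failover, the primary DNS resolver certificate expiry, the primary cache latency spike.
5 steps out: the load balancer latency spike, the shared storage node crash, the search load balancer latency spike.
Not reachable from it: the auth storage node misconfiguration.

the checkout database misconfiguration, the ingestion pipeline failover, the internal load balancer certificate expiry, the internal web server failover, the legacy cache restart, the load balancer latency spike, the primary DNS resolver certificate expiry, the primary cache latency spike, the primary database disk saturation, the search load balancer latency spike, the shared storage node crash, the upstream DNS resolver misconfiguration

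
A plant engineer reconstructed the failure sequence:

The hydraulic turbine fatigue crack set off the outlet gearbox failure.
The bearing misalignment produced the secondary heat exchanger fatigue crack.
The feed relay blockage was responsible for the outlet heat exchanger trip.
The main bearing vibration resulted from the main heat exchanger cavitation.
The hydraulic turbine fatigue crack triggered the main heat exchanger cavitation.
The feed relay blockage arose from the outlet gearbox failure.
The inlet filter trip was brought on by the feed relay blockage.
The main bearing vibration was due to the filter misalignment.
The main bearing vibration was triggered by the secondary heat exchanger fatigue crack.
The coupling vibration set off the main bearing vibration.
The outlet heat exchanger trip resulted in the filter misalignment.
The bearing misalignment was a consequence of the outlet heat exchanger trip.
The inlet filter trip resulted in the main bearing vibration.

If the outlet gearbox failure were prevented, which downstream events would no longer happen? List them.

the bearing misalignment, the feed relay blockage, the filter misalignment, the inlet filter trip, the outlet heat exchanger trip, the secondary heat exchanger fatigue crack

Downstream of the outlet gearbox failure: the feed relay blockage, the outlet heat exchanger trip, the inlet filter trip, the filter misalignment, the bearing misalignment, the secondary heat exchanger fatigue crack, the main bearing vibration.
Of those, still caused via another path: the main bearing vibration.
The remainder have no surviving cause.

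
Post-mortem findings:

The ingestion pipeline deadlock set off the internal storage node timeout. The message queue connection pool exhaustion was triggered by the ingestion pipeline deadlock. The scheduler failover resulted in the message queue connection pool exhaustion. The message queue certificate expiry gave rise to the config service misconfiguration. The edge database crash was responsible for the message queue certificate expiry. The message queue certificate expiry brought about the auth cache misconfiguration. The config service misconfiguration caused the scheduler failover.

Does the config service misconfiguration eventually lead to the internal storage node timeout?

The config service misconfiguration leads to the scheduler failover, the message queue connection pool exhaustion; the internal storage node timeout is not among them.

No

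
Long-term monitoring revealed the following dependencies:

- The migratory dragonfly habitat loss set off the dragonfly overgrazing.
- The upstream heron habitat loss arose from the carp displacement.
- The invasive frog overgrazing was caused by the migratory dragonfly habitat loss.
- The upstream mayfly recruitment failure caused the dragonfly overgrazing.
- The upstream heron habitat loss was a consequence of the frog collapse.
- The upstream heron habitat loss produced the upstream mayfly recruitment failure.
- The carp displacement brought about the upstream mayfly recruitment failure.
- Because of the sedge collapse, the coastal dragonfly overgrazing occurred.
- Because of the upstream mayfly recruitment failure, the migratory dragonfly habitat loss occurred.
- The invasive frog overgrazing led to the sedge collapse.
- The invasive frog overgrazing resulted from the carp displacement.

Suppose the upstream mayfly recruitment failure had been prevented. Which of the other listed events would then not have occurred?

the dragonfly overgrazing, the migratory dragonfly habitat loss

Downstream of the upstream mayfly recruitment failure: the migratory dragonfly habitat loss, the invasive frog overgrazing, the sedge collapse, the dragonfly overgrazing, the coastal dragonfly overgrazing.
Of those, still caused via another path: the invasive frog overgrazing, the sedge collapse, the coastal dragonfly overgrazing.
The remainder have no surviving cause.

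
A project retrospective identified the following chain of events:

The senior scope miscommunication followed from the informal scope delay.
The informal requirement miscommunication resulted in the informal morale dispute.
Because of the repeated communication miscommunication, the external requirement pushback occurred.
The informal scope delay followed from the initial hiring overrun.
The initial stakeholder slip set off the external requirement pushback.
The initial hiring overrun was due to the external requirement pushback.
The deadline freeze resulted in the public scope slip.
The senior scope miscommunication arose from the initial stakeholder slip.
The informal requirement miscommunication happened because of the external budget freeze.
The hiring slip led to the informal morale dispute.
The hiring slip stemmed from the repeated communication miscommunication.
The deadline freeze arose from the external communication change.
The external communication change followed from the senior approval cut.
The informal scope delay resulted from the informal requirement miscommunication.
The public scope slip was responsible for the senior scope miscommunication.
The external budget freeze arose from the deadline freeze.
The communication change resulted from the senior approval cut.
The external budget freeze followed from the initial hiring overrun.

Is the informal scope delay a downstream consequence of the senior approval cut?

There is a causal chain: the senior approval cut → the external communication change → the deadline freeze → the external budget freeze → the informal requirement miscommunication → the informal scope delay.

Yes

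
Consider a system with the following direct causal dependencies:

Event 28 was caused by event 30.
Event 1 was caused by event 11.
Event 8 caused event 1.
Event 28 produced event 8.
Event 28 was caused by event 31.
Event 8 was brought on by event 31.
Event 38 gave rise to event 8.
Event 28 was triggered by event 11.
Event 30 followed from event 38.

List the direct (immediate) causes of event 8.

event 28, event 31, event 38

Upstream contributors include event 30, event 11, but only event 28, event 31, event 38 feed directly into event 8.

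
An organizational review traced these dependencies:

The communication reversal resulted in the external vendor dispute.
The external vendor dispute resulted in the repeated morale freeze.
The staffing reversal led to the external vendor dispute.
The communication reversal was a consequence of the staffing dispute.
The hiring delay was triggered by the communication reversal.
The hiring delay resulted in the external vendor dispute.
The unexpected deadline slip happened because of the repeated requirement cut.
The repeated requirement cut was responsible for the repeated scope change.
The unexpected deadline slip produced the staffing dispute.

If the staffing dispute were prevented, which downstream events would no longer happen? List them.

Downstream of the staffing dispute: the communication reversal, the hiring delay, the external vendor dispute, the repeated morale freeze.
Of those, still caused via another path: the external vendor dispute, the repeated morale freeze.
The remainder have no surviving cause.

the communication reversal, the hiring delay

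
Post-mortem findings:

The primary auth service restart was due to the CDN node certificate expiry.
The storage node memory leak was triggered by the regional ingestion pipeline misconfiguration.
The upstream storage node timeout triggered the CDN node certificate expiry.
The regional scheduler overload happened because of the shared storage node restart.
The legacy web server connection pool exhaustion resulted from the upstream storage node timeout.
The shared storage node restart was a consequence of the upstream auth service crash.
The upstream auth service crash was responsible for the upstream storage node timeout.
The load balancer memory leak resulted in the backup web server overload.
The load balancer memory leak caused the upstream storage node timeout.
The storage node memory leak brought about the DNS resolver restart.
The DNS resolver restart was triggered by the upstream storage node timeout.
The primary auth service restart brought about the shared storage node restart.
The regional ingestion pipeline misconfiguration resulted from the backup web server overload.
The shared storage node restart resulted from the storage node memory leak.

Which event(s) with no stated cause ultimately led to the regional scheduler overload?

Tracing upstream from the regional scheduler overload: the regional scheduler overload ← the shared storage node restart ← the upstream auth service crash.
A separate upstream branch: the regional scheduler overload ← the shared storage node restart ← the storage node memory leak ← the regional ingestion pipeline misconfiguration ← the backup web server overload ← the load balancer memory leak.
Each of those chain origins has no stated cause.

the load balancer memory leak, the upstream auth service crash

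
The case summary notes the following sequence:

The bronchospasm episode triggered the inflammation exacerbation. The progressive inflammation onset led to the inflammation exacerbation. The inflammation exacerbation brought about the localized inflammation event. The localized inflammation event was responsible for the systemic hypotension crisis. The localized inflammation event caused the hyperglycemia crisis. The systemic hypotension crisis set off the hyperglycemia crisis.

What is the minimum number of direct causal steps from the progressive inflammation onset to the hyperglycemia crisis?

Shortest chain: the progressive inflammation onset → the inflammation exacerbation → the localized inflammation event → the hyperglycemia crisis.

3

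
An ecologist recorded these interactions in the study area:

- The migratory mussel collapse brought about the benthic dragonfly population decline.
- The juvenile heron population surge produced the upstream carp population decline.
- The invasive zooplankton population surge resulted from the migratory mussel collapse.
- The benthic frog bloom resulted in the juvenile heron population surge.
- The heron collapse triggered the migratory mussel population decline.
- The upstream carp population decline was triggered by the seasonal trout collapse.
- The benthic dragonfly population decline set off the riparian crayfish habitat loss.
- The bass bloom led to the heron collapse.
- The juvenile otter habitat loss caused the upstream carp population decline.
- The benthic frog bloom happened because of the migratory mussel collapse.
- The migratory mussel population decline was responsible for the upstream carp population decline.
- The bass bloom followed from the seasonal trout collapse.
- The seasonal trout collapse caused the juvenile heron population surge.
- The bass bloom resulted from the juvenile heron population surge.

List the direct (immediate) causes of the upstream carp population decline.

the juvenile heron population surge, the juvenile otter habitat loss, the migratory mussel population decline, the seasonal trout collapse

Upstream contributors include the migratory mussel collapse, the benthic frog bloom, the bass bloom, the heron collapse, but only the juvenile heron population surge, the juvenile otter habitat loss, the migratory mussel population decline, the seasonal trout collapse feed directly into the upstream carp population decline.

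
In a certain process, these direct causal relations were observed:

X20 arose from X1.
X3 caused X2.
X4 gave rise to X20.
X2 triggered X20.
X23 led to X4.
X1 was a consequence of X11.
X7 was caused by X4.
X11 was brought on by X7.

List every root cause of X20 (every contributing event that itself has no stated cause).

X23, X3

Tracing upstream from X20: X20 ← X4 ← X23.
A separate upstream branch: X20 ← X2 ← X3.
Each of those chain origins has no stated cause.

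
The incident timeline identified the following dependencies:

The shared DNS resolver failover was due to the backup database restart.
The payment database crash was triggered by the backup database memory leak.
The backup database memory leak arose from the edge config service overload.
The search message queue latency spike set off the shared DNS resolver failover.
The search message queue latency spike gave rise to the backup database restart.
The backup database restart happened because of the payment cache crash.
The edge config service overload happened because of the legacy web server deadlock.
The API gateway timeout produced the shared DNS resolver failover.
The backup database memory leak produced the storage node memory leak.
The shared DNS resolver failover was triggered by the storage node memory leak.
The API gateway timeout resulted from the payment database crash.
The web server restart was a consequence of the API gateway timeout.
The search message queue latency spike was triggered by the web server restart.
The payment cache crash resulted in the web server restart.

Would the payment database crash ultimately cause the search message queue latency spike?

There is a causal chain: the payment database crash → the API gateway timeout → the web server restart → the search message queue latency spike.

Yes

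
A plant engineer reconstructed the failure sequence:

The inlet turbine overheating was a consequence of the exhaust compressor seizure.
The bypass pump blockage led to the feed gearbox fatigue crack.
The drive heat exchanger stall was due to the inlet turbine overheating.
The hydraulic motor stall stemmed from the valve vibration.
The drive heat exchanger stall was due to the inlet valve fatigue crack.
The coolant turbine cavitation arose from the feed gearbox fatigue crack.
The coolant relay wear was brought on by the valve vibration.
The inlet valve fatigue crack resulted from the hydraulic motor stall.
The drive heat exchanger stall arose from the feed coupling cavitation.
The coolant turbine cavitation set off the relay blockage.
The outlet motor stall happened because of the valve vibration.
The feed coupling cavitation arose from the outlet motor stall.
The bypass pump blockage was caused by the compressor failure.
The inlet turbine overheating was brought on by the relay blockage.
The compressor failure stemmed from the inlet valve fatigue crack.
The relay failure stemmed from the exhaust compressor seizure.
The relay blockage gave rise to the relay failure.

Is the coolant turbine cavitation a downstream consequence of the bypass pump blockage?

Yes

There is a causal chain: the bypass pump blockage → the feed gearbox fatigue crack → the coolant turbine cavitation.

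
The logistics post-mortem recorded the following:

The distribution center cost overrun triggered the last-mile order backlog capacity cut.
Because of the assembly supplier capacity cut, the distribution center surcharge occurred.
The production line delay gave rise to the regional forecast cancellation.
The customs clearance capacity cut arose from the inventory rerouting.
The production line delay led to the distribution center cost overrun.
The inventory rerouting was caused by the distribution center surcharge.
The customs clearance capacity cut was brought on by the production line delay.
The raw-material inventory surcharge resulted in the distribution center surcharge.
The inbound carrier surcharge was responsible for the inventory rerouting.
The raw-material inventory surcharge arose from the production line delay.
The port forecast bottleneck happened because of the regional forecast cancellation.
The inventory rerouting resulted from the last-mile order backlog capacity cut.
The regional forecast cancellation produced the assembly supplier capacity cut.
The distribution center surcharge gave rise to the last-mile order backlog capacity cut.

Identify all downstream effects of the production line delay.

Direct effects: the raw-material inventory surcharge, the distribution center cost overrun, the regional forecast cancellation, the customs clearance capacity cut.
2 steps out: the assembly supplier capacity cut, the distribution center surcharge, the last-mile order backlog capacity cut, the port forecast bottleneck.
3 steps out: the inventory rerouting.
Not reachable from it: the inbound carrier surcharge.

the assembly supplier capacity cut, the customs clearance capacity cut, the distribution center cost overrun, the distribution center surcharge, the inventory rerouting, the last-mile order backlog capacity cut, the port forecast bottleneck, the raw-material inventory surcharge, the regional forecast cancellation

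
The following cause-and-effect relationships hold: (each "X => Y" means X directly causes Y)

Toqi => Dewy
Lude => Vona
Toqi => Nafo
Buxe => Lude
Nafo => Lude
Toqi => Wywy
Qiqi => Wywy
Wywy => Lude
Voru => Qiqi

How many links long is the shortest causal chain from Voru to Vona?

4

Shortest chain: Voru → Qiqi → Wywy → Lude → Vona.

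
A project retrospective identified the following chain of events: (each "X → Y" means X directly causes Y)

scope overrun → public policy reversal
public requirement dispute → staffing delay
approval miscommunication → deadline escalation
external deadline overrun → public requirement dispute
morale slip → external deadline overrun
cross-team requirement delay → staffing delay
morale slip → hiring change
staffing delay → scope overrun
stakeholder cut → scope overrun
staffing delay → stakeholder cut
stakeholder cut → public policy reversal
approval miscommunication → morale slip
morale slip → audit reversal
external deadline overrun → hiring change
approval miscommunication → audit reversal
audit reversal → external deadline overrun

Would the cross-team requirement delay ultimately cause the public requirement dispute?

The cross-team requirement delay leads to the staffing delay, the stakeholder cut, the scope overrun, the public policy reversal; the public requirement dispute is not among them.

No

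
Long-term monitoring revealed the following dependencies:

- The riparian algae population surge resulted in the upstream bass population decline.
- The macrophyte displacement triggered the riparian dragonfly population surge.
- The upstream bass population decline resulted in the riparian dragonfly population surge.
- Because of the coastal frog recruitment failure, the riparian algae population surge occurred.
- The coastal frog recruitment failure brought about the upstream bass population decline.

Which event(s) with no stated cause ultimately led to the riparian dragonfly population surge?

the coastal frog recruitment failure, the macrophyte displacement

Tracing upstream from the riparian dragonfly population surge: the riparian dragonfly population surge ← the macrophyte displacement.
A separate upstream branch: the riparian dragonfly population surge ← the upstream bass population decline ← the coastal frog recruitment failure.
Each of those chain origins has no stated cause.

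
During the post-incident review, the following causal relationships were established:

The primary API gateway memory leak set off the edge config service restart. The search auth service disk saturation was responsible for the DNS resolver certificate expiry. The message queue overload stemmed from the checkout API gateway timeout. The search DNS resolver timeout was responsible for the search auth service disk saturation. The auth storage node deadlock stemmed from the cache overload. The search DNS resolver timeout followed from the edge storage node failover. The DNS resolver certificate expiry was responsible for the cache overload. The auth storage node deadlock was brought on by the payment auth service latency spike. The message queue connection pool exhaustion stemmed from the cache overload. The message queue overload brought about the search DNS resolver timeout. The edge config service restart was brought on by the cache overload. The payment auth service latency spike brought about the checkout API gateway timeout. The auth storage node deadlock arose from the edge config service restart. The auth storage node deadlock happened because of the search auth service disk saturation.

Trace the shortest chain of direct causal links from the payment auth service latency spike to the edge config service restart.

the payment auth service latency spike → the checkout API gateway timeout
the checkout API gateway timeout → the message queue overload
the message queue overload → the search DNS resolver timeout
the search DNS resolver timeout → the search auth service disk saturation
the search auth service disk saturation → the DNS resolver certificate expiry
the DNS resolver certificate expiry → the cache overload
the cache overload → the edge config service restart
Length: 7 steps.

the payment auth service latency spike → the checkout API gateway timeout → the message queue overload → the search DNS resolver timeout → the search auth service disk saturation → the DNS resolver certificate expiry → the cache overload → the edge config service restart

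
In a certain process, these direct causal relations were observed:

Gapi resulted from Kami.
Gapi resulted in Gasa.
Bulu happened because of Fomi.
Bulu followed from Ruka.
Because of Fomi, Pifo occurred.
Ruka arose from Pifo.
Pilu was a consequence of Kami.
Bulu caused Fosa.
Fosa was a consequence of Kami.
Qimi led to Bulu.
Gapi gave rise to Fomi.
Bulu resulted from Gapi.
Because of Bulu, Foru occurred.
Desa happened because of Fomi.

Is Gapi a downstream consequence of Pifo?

No

Pifo leads to Ruka, Bulu, Foru, Fosa; Gapi is not among them.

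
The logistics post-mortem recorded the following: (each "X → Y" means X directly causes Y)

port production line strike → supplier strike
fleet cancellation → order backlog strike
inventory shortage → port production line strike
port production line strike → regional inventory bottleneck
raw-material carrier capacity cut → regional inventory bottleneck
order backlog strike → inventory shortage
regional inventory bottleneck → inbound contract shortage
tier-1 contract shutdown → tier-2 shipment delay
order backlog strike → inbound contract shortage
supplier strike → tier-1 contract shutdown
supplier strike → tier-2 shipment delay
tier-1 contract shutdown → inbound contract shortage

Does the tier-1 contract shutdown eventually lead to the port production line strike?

The tier-1 contract shutdown leads to the tier-2 shipment delay, the inbound contract shortage; the port production line strike is not among them.

No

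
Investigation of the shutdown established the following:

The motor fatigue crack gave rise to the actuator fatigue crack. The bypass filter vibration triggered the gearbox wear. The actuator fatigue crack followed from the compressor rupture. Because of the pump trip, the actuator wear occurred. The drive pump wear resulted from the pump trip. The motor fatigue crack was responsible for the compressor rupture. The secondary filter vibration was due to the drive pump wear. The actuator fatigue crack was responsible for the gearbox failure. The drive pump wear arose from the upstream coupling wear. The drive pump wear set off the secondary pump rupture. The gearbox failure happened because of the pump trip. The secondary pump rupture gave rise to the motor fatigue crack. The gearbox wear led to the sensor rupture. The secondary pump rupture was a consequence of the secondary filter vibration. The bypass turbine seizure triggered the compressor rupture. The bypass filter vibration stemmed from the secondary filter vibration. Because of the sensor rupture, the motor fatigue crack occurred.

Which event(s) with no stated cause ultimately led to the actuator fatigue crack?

the bypass turbine seizure, the pump trip, the upstream coupling wear

Tracing upstream from the actuator fatigue crack: the actuator fatigue crack ← the motor fatigue crack ← the secondary pump rupture ← the drive pump wear ← the upstream coupling wear.
A separate upstream branch: the actuator fatigue crack ← the motor fatigue crack ← the secondary pump rupture ← the drive pump wear ← the pump trip.
A separate upstream branch: the actuator fatigue crack ← the compressor rupture ← the bypass turbine seizure.
Each of those chain origins has no stated cause.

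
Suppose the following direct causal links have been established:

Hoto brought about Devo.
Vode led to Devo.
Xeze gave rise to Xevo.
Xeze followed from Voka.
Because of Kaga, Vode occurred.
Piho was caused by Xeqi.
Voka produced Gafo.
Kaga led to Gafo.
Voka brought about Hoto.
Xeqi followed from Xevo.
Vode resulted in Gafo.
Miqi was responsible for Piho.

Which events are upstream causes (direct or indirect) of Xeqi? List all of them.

Voka, Xevo, Xeze

Immediate cause of Xeqi: Xevo.
Further upstream: Voka, Xeze.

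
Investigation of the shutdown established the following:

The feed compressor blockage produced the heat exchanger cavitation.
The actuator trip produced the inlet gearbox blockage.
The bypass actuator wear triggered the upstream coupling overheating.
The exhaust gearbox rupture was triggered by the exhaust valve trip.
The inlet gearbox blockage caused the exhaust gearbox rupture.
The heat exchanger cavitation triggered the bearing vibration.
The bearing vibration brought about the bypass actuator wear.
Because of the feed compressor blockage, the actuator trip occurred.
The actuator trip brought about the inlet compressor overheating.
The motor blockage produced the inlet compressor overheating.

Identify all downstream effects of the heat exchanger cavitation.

the bearing vibration, the bypass actuator wear, the upstream coupling overheating

Direct effects: the bearing vibration.
2 steps out: the bypass actuator wear.
3 steps out: the upstream coupling overheating.
Not reachable from it: the exhaust valve trip, the feed compressor blockage, the actuator trip, the motor blockage, the inlet compressor overheating, the inlet gearbox blockage, the exhaust gearbox rupture.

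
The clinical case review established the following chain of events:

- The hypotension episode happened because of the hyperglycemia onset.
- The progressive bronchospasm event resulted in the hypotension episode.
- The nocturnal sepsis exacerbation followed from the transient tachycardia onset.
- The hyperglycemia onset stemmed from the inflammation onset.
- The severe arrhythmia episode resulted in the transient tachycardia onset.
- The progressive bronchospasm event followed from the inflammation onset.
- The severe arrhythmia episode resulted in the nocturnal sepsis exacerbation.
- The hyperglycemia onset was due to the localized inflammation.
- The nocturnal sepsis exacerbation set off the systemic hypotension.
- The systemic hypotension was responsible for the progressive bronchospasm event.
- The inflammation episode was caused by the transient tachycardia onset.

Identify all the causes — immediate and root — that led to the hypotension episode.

the hyperglycemia onset, the inflammation onset, the localized inflammation, the nocturnal sepsis exacerbation, the progressive bronchospasm event, the severe arrhythmia episode, the systemic hypotension, the transient tachycardia onset

Immediate causes of the hypotension episode: the hyperglycemia onset, the progressive bronchospasm event.
Further upstream: the severe arrhythmia episode, the transient tachycardia onset, the nocturnal sepsis exacerbation, the systemic hypotension, the localized inflammation, the inflammation onset.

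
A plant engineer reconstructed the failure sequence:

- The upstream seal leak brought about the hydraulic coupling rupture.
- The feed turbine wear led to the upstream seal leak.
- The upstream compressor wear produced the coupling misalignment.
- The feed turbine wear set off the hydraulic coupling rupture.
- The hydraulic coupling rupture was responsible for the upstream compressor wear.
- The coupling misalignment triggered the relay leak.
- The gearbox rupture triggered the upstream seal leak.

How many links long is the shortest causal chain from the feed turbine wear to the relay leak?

4

Shortest chain: the feed turbine wear → the hydraulic coupling rupture → the upstream compressor wear → the coupling misalignment → the relay leak.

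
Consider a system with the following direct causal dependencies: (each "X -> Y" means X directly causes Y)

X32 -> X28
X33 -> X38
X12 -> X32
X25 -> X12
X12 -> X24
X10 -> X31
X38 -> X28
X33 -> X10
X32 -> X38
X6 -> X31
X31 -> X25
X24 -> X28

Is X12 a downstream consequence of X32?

No

X32 leads to X38, X28; X12 is not among them.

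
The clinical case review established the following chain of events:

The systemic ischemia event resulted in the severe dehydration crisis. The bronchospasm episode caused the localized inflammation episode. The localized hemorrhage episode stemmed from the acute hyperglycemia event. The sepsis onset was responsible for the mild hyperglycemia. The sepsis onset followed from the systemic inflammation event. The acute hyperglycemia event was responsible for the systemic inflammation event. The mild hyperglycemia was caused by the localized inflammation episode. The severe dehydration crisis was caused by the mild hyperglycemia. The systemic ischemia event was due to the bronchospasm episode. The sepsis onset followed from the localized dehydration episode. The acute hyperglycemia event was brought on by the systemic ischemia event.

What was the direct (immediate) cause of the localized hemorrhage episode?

the acute hyperglycemia event

Upstream contributors include the bronchospasm episode, the systemic ischemia event, but only the acute hyperglycemia event feeds directly into the localized hemorrhage episode.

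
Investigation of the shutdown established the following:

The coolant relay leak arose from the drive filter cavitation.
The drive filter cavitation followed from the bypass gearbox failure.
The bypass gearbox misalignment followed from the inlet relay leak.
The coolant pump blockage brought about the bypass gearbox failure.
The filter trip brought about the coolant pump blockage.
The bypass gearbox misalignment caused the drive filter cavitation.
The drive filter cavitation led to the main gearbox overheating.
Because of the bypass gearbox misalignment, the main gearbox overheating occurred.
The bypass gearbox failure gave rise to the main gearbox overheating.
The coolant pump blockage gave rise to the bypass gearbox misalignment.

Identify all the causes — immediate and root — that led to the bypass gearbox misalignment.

Immediate causes of the bypass gearbox misalignment: the inlet relay leak, the coolant pump blockage.
Further upstream: the filter trip.

the coolant pump blockage, the filter trip, the inlet relay leak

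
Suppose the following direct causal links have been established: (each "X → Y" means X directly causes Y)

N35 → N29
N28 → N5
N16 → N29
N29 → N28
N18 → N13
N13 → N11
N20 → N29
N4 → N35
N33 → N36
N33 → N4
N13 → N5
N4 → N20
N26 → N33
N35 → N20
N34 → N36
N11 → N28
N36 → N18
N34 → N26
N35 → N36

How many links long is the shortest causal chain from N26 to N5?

Shortest chain: N26 → N33 → N36 → N18 → N13 → N5.

5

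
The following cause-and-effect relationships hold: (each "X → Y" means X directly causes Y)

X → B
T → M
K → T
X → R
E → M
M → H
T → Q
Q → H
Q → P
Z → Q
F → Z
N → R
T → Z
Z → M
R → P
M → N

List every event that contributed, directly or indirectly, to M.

E, F, K, T, Z

Immediate causes of M: E, T, Z.
Further upstream: F, K.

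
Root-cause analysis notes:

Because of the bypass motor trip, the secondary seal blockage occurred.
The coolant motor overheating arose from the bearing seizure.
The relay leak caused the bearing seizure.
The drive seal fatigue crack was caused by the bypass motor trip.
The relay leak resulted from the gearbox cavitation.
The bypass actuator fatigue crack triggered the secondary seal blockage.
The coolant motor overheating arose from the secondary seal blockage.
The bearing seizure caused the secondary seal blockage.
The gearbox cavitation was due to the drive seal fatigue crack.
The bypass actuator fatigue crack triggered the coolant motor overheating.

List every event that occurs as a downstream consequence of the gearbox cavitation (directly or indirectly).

Direct effects: the relay leak.
2 steps out: the bearing seizure.
3 steps out: the secondary seal blockage, the coolant motor overheating.
Not reachable from it: the bypass motor trip, the drive seal fatigue crack, the bypass actuator fatigue crack.

the bearing seizure, the coolant motor overheating, the relay leak, the secondary seal blockage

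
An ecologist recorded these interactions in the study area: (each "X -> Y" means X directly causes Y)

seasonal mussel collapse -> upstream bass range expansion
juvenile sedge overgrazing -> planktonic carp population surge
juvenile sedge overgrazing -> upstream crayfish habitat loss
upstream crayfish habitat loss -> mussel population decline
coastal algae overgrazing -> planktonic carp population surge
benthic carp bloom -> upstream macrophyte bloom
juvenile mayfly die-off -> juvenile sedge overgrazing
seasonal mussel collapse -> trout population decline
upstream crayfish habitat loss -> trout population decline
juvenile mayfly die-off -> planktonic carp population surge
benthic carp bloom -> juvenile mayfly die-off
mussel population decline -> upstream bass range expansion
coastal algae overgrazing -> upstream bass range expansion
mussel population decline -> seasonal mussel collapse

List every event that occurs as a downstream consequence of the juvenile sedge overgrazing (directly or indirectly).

Direct effects: the planktonic carp population surge, the upstream crayfish habitat loss.
2 steps out: the mussel population decline, the trout population decline.
3 steps out: the seasonal mussel collapse, the upstream bass range expansion.
Not reachable from it: the coastal algae overgrazing, the benthic carp bloom, the upstream macrophyte bloom, the juvenile mayfly die-off.

the mussel population decline, the planktonic carp population surge, the seasonal mussel collapse, the trout population decline, the upstream bass range expansion, the upstream crayfish habitat loss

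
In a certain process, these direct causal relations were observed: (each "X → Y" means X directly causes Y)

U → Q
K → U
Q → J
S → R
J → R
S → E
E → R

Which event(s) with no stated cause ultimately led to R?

Tracing upstream from R: R ← J ← Q ← U ← K.
A separate upstream branch: R ← S.
Each of those chain origins has no stated cause.

K, S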